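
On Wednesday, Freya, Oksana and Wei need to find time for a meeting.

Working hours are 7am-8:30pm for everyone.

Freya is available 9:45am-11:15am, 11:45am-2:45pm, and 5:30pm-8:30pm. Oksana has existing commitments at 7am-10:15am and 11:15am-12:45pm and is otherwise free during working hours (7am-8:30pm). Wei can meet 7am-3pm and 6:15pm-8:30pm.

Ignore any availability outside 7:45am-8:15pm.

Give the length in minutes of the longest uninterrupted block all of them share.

Oksana free within 07:00–20:30: 10:15–11:15, 12:45–20:30.
Freya ∩ Oksana: 10:15–11:15, 12:45–14:45, 17:30–20:30.
Freya ∩ Oksana ∩ Wei: 10:15–11:15, 12:45–14:45, 18:15–20:30.
Restricted to 07:45–20:15: 10:15–11:15, 12:45–14:45, 18:15–20:15.
Common window lengths: 60, 120, 120 min; longest is 120.

120 minutes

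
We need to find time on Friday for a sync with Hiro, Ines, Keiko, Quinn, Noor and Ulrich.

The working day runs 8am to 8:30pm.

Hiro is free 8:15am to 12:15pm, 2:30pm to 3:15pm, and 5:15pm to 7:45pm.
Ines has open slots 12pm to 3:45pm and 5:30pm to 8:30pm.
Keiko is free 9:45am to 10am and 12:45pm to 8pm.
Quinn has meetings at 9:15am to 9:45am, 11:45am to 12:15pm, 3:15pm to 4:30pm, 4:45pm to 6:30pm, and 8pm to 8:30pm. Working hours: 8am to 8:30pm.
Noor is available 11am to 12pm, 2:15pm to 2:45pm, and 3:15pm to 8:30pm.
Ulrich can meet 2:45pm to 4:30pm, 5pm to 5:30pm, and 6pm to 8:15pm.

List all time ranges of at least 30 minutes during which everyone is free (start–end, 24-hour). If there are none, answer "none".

18:30–19:45

Quinn free within 08:00–20:30: 08:00–09:15, 09:45–11:45, 12:15–15:15, 16:30–16:45, 18:30–20:00.
Hiro ∩ Ines: 12:00–12:15, 14:30–15:15, 17:30–19:45.
Hiro ∩ Ines ∩ Keiko: 14:30–15:15, 17:30–19:45.
Hiro ∩ Ines ∩ Keiko ∩ Quinn: 14:30–15:15, 18:30–19:45.
Hiro ∩ Ines ∩ Keiko ∩ Quinn ∩ Noor: 14:30–14:45, 18:30–19:45.
Hiro ∩ Ines ∩ Keiko ∩ Quinn ∩ Noor ∩ Ulrich: 18:30–19:45.
Windows ≥ 30 min: 18:30–19:45.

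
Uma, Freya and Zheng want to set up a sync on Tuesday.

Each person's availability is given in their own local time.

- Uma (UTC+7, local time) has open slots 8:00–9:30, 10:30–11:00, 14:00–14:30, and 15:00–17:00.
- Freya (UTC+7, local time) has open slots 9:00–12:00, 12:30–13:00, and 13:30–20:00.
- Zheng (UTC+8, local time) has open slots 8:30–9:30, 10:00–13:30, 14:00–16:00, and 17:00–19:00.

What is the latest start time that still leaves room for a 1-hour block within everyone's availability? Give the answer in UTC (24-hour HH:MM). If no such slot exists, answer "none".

09:00

Uma → UTC: 01:00–02:30, 03:30–04:00, 07:00–07:30, 08:00–10:00.
Freya → UTC: 02:00–05:00, 05:30–06:00, 06:30–13:00.
Zheng → UTC: 00:30–01:30, 02:00–05:30, 06:00–08:00, 09:00–11:00.
Uma ∩ Freya: 02:00–02:30, 03:30–04:00, 07:00–07:30, 08:00–10:00.
Uma ∩ Freya ∩ Zheng: 02:00–02:30, 03:30–04:00, 07:00–07:30, 09:00–10:00.
Windows ≥ 60 min: 09:00–10:00.
Latest start in the last window 09:00–10:00 is 10:00 − 60 min = 09:00.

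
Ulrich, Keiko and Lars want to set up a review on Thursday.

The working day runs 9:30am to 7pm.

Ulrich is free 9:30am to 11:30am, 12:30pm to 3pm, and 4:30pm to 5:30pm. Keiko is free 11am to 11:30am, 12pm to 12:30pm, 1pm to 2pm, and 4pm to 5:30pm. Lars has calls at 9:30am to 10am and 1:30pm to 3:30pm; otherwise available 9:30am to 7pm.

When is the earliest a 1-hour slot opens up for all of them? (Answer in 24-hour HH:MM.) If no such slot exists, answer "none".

Lars free within 09:30–19:00: 10:00–13:30, 15:30–19:00.
Ulrich ∩ Keiko: 11:00–11:30, 13:00–14:00, 16:30–17:30.
Ulrich ∩ Keiko ∩ Lars: 11:00–11:30, 13:00–13:30, 16:30–17:30.
Windows ≥ 60 min: 16:30–17:30.
Earliest such window starts at 16:30.

16:30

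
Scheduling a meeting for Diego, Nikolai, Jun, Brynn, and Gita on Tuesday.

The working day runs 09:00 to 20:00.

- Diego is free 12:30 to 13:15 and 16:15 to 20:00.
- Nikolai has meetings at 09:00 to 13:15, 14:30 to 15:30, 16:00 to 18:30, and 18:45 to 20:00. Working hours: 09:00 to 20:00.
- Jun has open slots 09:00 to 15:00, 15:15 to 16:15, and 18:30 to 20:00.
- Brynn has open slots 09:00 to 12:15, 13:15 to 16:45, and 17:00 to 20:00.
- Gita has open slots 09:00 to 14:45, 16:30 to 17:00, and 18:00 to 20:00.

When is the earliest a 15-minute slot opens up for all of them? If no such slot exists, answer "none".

18:30

Nikolai free within 09:00–20:00: 13:15–14:30, 15:30–16:00, 18:30–18:45.
Diego ∩ Nikolai: 18:30–18:45.
Diego ∩ Nikolai ∩ Jun: 18:30–18:45.
Diego ∩ Nikolai ∩ Jun ∩ Brynn: 18:30–18:45.
Diego ∩ Nikolai ∩ Jun ∩ Brynn ∩ Gita: 18:30–18:45.
Windows ≥ 15 min: 18:30–18:45.
Earliest such window starts at 18:30.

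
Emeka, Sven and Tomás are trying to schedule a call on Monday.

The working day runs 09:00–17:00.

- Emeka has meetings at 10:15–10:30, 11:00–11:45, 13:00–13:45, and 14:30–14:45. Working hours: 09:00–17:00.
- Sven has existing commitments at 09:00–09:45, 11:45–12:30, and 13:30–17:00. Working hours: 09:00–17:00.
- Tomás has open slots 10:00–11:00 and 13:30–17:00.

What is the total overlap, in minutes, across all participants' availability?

45 minutes

Emeka free within 09:00–17:00: 09:00–10:15, 10:30–11:00, 11:45–13:00, 13:45–14:30, 14:45–17:00.
Sven free within 09:00–17:00: 09:45–11:45, 12:30–13:30.
Emeka ∩ Sven: 09:45–10:15, 10:30–11:00, 12:30–13:00.
Emeka ∩ Sven ∩ Tomás: 10:00–10:15, 10:30–11:00.
Total common minutes: 15 + 30 = 45.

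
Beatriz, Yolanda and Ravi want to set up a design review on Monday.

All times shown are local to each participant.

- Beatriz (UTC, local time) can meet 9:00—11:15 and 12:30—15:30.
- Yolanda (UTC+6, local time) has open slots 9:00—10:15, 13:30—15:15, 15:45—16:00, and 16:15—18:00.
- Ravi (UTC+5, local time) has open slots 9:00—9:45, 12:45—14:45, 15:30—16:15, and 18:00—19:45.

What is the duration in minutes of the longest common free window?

Beatriz → UTC: 09:00–11:15, 12:30–15:30.
Yolanda → UTC: 03:00–04:15, 07:30–09:15, 09:45–10:00, 10:15–12:00.
Ravi → UTC: 04:00–04:45, 07:45–09:45, 10:30–11:15, 13:00–14:45.
Beatriz ∩ Yolanda: 09:00–09:15, 09:45–10:00, 10:15–11:15.
Beatriz ∩ Yolanda ∩ Ravi: 09:00–09:15, 10:30–11:15.
Common window lengths: 15, 45 min; longest is 45.

45 minutes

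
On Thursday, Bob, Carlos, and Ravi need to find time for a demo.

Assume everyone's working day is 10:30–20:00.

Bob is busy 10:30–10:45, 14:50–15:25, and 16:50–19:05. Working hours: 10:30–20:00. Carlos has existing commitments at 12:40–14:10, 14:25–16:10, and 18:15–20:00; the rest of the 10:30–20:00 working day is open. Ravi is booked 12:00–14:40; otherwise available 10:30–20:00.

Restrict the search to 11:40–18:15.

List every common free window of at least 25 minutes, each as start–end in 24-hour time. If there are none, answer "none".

16:10–16:50

Bob free within 10:30–20:00: 10:45–14:50, 15:25–16:50, 19:05–20:00.
Carlos free within 10:30–20:00: 10:30–12:40, 14:10–14:25, 16:10–18:15.
Ravi free within 10:30–20:00: 10:30–12:00, 14:40–20:00.
Bob ∩ Carlos: 10:45–12:40, 14:10–14:25, 16:10–16:50.
Bob ∩ Carlos ∩ Ravi: 10:45–12:00, 16:10–16:50.
Restricted to 11:40–18:15: 11:40–12:00, 16:10–16:50.
Windows ≥ 25 min: 16:10–16:50.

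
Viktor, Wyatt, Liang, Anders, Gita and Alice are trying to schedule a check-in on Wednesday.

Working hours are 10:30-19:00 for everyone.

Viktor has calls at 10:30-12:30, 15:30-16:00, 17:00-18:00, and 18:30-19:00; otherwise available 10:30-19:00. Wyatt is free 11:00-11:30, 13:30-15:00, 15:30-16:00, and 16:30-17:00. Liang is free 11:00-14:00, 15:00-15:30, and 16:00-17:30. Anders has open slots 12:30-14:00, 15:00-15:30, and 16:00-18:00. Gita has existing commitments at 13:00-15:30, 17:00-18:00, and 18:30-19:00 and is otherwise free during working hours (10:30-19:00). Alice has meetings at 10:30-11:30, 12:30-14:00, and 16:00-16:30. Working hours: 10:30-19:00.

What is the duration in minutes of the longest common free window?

Viktor free within 10:30–19:00: 12:30–15:30, 16:00–17:00, 18:00–18:30.
Gita free within 10:30–19:00: 10:30–13:00, 15:30–17:00, 18:00–18:30.
Alice free within 10:30–19:00: 11:30–12:30, 14:00–16:00, 16:30–19:00.
Viktor ∩ Wyatt: 13:30–15:00, 16:30–17:00.
Viktor ∩ Wyatt ∩ Liang: 13:30–14:00, 16:30–17:00.
Viktor ∩ Wyatt ∩ Liang ∩ Anders: 13:30–14:00, 16:30–17:00.
Viktor ∩ Wyatt ∩ Liang ∩ Anders ∩ Gita: 16:30–17:00.
Viktor ∩ Wyatt ∩ Liang ∩ Anders ∩ Gita ∩ Alice: 16:30–17:00.
Single common window of 30 minutes.

30 minutes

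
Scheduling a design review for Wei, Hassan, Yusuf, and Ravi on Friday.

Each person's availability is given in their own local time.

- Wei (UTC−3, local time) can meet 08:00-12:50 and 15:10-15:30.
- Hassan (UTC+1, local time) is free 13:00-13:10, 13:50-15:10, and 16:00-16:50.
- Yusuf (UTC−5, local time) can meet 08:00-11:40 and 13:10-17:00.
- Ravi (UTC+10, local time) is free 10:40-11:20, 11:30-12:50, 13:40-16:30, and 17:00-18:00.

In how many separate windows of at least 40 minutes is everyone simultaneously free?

Wei → UTC: 11:00–15:50, 18:10–18:30.
Hassan → UTC: 12:00–12:10, 12:50–14:10, 15:00–15:50.
Yusuf → UTC: 13:00–16:40, 18:10–22:00.
Ravi → UTC: 00:40–01:20, 01:30–02:50, 03:40–06:30, 07:00–08:00.
Wei ∩ Hassan: 12:00–12:10, 12:50–14:10, 15:00–15:50.
Wei ∩ Hassan ∩ Yusuf: 13:00–14:10, 15:00–15:50.
Wei ∩ Hassan ∩ Yusuf ∩ Ravi: (none).
Windows ≥ 40 min: (none).
That's 0 windows.

0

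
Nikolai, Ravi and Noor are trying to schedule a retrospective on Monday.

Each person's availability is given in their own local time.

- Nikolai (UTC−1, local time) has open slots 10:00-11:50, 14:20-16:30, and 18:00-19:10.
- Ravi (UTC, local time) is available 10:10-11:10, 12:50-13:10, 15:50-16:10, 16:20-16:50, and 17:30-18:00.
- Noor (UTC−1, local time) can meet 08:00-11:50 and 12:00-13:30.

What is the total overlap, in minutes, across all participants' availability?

Nikolai → UTC: 11:00–12:50, 15:20–17:30, 19:00–20:10.
Ravi → UTC: 10:10–11:10, 12:50–13:10, 15:50–16:10, 16:20–16:50, 17:30–18:00.
Noor → UTC: 09:00–12:50, 13:00–14:30.
Nikolai ∩ Ravi: 11:00–11:10, 15:50–16:10, 16:20–16:50.
Nikolai ∩ Ravi ∩ Noor: 11:00–11:10.
Total common minutes: 10.

10 minutes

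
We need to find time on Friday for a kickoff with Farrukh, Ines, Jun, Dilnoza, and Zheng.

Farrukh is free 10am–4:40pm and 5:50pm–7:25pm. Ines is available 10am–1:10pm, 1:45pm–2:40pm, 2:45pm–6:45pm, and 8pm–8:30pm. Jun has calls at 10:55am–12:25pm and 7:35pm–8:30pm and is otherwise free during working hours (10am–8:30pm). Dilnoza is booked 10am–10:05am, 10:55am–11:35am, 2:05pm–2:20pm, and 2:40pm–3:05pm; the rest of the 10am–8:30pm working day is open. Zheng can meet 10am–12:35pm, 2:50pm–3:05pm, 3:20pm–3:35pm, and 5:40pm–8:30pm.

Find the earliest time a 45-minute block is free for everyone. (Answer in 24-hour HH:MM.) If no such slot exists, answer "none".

10:05

Jun free within 10:00–20:30: 10:00–10:55, 12:25–19:35.
Dilnoza free within 10:00–20:30: 10:05–10:55, 11:35–14:05, 14:20–14:40, 15:05–20:30.
Farrukh ∩ Ines: 10:00–13:10, 13:45–14:40, 14:45–16:40, 17:50–18:45.
Farrukh ∩ Ines ∩ Jun: 10:00–10:55, 12:25–13:10, 13:45–14:40, 14:45–16:40, 17:50–18:45.
Farrukh ∩ Ines ∩ Jun ∩ Dilnoza: 10:05–10:55, 12:25–13:10, 13:45–14:05, 14:20–14:40, 15:05–16:40, 17:50–18:45.
Farrukh ∩ Ines ∩ Jun ∩ Dilnoza ∩ Zheng: 10:05–10:55, 12:25–12:35, 15:20–15:35, 17:50–18:45.
Windows ≥ 45 min: 10:05–10:55, 17:50–18:45.
Earliest such window starts at 10:05.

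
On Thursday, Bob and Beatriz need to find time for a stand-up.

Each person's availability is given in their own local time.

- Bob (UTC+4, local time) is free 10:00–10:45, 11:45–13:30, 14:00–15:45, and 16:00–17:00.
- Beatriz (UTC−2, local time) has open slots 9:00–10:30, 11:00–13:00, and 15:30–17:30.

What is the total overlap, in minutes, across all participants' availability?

Bob → UTC: 06:00–06:45, 07:45–09:30, 10:00–11:45, 12:00–13:00.
Beatriz → UTC: 11:00–12:30, 13:00–15:00, 17:30–19:30.
Bob ∩ Beatriz: 11:00–11:45, 12:00–12:30.
Total common minutes: 45 + 30 = 75.

75 minutes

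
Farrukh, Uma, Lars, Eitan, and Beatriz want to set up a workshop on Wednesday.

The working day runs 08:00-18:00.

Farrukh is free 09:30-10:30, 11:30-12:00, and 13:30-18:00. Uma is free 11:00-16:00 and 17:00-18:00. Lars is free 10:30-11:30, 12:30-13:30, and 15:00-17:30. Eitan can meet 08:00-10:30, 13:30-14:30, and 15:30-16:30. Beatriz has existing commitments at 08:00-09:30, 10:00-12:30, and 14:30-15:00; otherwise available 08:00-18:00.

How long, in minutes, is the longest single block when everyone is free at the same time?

30 minutes

Beatriz free within 08:00–18:00: 09:30–10:00, 12:30–14:30, 15:00–18:00.
Farrukh ∩ Uma: 11:30–12:00, 13:30–16:00, 17:00–18:00.
Farrukh ∩ Uma ∩ Lars: 15:00–16:00, 17:00–17:30.
Farrukh ∩ Uma ∩ Lars ∩ Eitan: 15:30–16:00.
Farrukh ∩ Uma ∩ Lars ∩ Eitan ∩ Beatriz: 15:30–16:00.
Single common window of 30 minutes.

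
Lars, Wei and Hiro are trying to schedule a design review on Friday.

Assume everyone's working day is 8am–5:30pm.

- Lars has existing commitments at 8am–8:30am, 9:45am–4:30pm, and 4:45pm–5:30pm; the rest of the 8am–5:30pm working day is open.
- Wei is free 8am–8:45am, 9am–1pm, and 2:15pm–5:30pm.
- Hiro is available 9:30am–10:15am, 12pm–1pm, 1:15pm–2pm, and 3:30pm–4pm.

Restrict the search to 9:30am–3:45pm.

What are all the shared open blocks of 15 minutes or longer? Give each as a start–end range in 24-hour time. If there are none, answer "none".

09:30–09:45

Lars free within 08:00–17:30: 08:30–09:45, 16:30–16:45.
Lars ∩ Wei: 08:30–08:45, 09:00–09:45, 16:30–16:45.
Lars ∩ Wei ∩ Hiro: 09:30–09:45.
Restricted to 09:30–15:45: 09:30–09:45.
Windows ≥ 15 min: 09:30–09:45.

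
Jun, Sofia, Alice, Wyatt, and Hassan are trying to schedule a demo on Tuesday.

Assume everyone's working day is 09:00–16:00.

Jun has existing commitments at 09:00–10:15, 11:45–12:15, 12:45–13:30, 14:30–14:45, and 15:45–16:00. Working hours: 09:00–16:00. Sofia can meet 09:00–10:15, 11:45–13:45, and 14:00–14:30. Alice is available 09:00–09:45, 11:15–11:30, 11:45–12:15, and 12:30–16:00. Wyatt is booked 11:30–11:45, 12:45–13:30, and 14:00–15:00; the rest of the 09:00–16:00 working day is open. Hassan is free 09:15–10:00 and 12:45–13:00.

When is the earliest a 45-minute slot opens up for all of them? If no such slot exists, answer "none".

Jun free within 09:00–16:00: 10:15–11:45, 12:15–12:45, 13:30–14:30, 14:45–15:45.
Wyatt free within 09:00–16:00: 09:00–11:30, 11:45–12:45, 13:30–14:00, 15:00–16:00.
Jun ∩ Sofia: 12:15–12:45, 13:30–13:45, 14:00–14:30.
Jun ∩ Sofia ∩ Alice: 12:30–12:45, 13:30–13:45, 14:00–14:30.
Jun ∩ Sofia ∩ Alice ∩ Wyatt: 12:30–12:45, 13:30–13:45.
Jun ∩ Sofia ∩ Alice ∩ Wyatt ∩ Hassan: (none).
Windows ≥ 45 min: (none).

none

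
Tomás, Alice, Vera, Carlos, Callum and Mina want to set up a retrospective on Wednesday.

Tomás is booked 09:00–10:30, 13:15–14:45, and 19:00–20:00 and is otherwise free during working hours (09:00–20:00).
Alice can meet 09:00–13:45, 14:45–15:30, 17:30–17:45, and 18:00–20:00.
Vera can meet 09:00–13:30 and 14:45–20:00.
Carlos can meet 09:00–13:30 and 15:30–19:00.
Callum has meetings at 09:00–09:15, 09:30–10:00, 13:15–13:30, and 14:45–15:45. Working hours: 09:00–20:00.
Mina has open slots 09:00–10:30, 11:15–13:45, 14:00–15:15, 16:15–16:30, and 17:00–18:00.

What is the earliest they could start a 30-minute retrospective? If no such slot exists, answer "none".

11:15

Tomás free within 09:00–20:00: 10:30–13:15, 14:45–19:00.
Callum free within 09:00–20:00: 09:15–09:30, 10:00–13:15, 13:30–14:45, 15:45–20:00.
Tomás ∩ Alice: 10:30–13:15, 14:45–15:30, 17:30–17:45, 18:00–19:00.
Tomás ∩ Alice ∩ Vera: 10:30–13:15, 14:45–15:30, 17:30–17:45, 18:00–19:00.
Tomás ∩ Alice ∩ Vera ∩ Carlos: 10:30–13:15, 17:30–17:45, 18:00–19:00.
Tomás ∩ Alice ∩ Vera ∩ Carlos ∩ Callum: 10:30–13:15, 17:30–17:45, 18:00–19:00.
Tomás ∩ Alice ∩ Vera ∩ Carlos ∩ Callum ∩ Mina: 11:15–13:15, 17:30–17:45.
Windows ≥ 30 min: 11:15–13:15.
Earliest such window starts at 11:15.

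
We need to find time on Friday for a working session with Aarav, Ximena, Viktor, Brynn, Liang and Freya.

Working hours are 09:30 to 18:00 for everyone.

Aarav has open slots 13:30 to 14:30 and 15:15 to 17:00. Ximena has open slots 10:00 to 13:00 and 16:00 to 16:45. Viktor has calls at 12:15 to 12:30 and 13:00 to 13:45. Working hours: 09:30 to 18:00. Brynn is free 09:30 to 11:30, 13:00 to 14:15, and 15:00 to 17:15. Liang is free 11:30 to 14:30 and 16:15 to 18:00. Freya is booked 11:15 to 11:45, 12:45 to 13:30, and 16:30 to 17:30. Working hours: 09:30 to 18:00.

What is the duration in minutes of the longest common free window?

15 minutes

Viktor free within 09:30–18:00: 09:30–12:15, 12:30–13:00, 13:45–18:00.
Freya free within 09:30–18:00: 09:30–11:15, 11:45–12:45, 13:30–16:30, 17:30–18:00.
Aarav ∩ Ximena: 16:00–16:45.
Aarav ∩ Ximena ∩ Viktor: 16:00–16:45.
Aarav ∩ Ximena ∩ Viktor ∩ Brynn: 16:00–16:45.
Aarav ∩ Ximena ∩ Viktor ∩ Brynn ∩ Liang: 16:15–16:45.
Aarav ∩ Ximena ∩ Viktor ∩ Brynn ∩ Liang ∩ Freya: 16:15–16:30.
Single common window of 15 minutes.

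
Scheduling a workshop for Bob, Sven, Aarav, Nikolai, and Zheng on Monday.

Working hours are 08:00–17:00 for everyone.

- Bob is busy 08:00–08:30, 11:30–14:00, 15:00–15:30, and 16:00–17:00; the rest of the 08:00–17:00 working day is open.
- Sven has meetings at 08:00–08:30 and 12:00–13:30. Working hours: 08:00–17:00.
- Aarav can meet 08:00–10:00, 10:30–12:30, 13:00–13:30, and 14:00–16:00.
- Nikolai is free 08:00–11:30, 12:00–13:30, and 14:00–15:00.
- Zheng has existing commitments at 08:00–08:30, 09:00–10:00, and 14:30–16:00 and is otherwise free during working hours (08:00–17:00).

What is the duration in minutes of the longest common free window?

60 minutes

Bob free within 08:00–17:00: 08:30–11:30, 14:00–15:00, 15:30–16:00.
Sven free within 08:00–17:00: 08:30–12:00, 13:30–17:00.
Zheng free within 08:00–17:00: 08:30–09:00, 10:00–14:30, 16:00–17:00.
Bob ∩ Sven: 08:30–11:30, 14:00–15:00, 15:30–16:00.
Bob ∩ Sven ∩ Aarav: 08:30–10:00, 10:30–11:30, 14:00–15:00, 15:30–16:00.
Bob ∩ Sven ∩ Aarav ∩ Nikolai: 08:30–10:00, 10:30–11:30, 14:00–15:00.
Bob ∩ Sven ∩ Aarav ∩ Nikolai ∩ Zheng: 08:30–09:00, 10:30–11:30, 14:00–14:30.
Common window lengths: 30, 60, 30 min; longest is 60.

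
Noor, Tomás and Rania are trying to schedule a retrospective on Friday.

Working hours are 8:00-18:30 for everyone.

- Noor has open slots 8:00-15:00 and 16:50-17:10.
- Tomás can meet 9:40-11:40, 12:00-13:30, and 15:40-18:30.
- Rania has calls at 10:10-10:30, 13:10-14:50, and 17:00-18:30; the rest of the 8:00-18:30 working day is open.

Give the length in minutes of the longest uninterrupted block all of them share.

70 minutes

Rania free within 08:00–18:30: 08:00–10:10, 10:30–13:10, 14:50–17:00.
Noor ∩ Tomás: 09:40–11:40, 12:00–13:30, 16:50–17:10.
Noor ∩ Tomás ∩ Rania: 09:40–10:10, 10:30–11:40, 12:00–13:10, 16:50–17:00.
Common window lengths: 30, 70, 70, 10 min; longest is 70.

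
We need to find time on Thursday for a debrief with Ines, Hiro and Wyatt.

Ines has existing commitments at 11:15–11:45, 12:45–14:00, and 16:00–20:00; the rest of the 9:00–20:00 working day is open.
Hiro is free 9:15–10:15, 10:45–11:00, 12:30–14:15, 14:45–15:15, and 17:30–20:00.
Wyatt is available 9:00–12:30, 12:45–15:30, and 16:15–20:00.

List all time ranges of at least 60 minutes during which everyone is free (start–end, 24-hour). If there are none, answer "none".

Ines free within 09:00–20:00: 09:00–11:15, 11:45–12:45, 14:00–16:00.
Ines ∩ Hiro: 09:15–10:15, 10:45–11:00, 12:30–12:45, 14:00–14:15, 14:45–15:15.
Ines ∩ Hiro ∩ Wyatt: 09:15–10:15, 10:45–11:00, 14:00–14:15, 14:45–15:15.
Windows ≥ 60 min: 09:15–10:15.

09:15–10:15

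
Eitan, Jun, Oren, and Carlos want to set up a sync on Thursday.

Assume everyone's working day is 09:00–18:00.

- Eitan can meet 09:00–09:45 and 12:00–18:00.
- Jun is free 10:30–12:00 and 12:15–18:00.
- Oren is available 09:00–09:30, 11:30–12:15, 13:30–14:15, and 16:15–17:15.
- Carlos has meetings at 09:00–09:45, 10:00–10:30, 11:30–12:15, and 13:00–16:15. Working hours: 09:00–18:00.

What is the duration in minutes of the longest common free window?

Carlos free within 09:00–18:00: 09:45–10:00, 10:30–11:30, 12:15–13:00, 16:15–18:00.
Eitan ∩ Jun: 12:15–18:00.
Eitan ∩ Jun ∩ Oren: 13:30–14:15, 16:15–17:15.
Eitan ∩ Jun ∩ Oren ∩ Carlos: 16:15–17:15.
Single common window of 60 minutes.

60 minutes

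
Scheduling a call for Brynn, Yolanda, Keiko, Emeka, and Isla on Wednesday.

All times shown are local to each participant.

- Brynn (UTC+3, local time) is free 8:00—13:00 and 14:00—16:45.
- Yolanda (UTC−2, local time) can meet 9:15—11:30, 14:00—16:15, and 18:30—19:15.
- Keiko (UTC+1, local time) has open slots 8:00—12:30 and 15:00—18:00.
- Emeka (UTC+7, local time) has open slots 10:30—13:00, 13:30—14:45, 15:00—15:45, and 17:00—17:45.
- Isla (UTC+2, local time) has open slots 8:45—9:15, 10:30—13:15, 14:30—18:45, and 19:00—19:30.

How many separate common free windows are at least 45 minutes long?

0

Brynn → UTC: 05:00–10:00, 11:00–13:45.
Yolanda → UTC: 11:15–13:30, 16:00–18:15, 20:30–21:15.
Keiko → UTC: 07:00–11:30, 14:00–17:00.
Emeka → UTC: 03:30–06:00, 06:30–07:45, 08:00–08:45, 10:00–10:45.
Isla → UTC: 06:45–07:15, 08:30–11:15, 12:30–16:45, 17:00–17:30.
Brynn ∩ Yolanda: 11:15–13:30.
Brynn ∩ Yolanda ∩ Keiko: 11:15–11:30.
Brynn ∩ Yolanda ∩ Keiko ∩ Emeka: (none).
Brynn ∩ Yolanda ∩ Keiko ∩ Emeka ∩ Isla: (none).
Windows ≥ 45 min: (none).
That's 0 windows.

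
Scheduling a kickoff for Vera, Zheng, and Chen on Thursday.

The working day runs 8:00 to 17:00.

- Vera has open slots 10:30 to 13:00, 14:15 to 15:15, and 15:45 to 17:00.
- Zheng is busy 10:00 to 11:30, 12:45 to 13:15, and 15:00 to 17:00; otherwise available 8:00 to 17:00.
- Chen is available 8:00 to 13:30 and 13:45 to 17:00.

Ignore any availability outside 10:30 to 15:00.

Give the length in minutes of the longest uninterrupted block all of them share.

75 minutes

Zheng free within 08:00–17:00: 08:00–10:00, 11:30–12:45, 13:15–15:00.
Vera ∩ Zheng: 11:30–12:45, 14:15–15:00.
Vera ∩ Zheng ∩ Chen: 11:30–12:45, 14:15–15:00.
Restricted to 10:30–15:00: 11:30–12:45, 14:15–15:00.
Common window lengths: 75, 45 min; longest is 75.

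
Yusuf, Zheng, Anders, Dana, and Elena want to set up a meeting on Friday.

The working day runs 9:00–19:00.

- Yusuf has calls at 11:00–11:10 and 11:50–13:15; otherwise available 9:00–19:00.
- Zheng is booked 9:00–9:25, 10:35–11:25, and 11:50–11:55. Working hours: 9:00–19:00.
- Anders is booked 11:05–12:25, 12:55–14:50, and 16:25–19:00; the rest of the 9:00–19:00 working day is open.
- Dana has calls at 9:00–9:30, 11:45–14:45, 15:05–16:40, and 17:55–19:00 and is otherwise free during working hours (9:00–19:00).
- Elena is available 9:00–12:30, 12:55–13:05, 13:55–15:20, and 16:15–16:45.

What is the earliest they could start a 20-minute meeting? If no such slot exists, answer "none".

09:30

Yusuf free within 09:00–19:00: 09:00–11:00, 11:10–11:50, 13:15–19:00.
Zheng free within 09:00–19:00: 09:25–10:35, 11:25–11:50, 11:55–19:00.
Anders free within 09:00–19:00: 09:00–11:05, 12:25–12:55, 14:50–16:25.
Dana free within 09:00–19:00: 09:30–11:45, 14:45–15:05, 16:40–17:55.
Yusuf ∩ Zheng: 09:25–10:35, 11:25–11:50, 13:15–19:00.
Yusuf ∩ Zheng ∩ Anders: 09:25–10:35, 14:50–16:25.
Yusuf ∩ Zheng ∩ Anders ∩ Dana: 09:30–10:35, 14:50–15:05.
Yusuf ∩ Zheng ∩ Anders ∩ Dana ∩ Elena: 09:30–10:35, 14:50–15:05.
Windows ≥ 20 min: 09:30–10:35.
Earliest such window starts at 09:30.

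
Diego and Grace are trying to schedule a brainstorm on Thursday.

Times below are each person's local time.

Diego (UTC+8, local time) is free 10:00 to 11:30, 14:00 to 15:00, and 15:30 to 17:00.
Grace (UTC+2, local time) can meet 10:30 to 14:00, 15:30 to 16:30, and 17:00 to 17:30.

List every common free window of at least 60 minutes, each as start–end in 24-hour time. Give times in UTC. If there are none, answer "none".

Diego → UTC: 02:00–03:30, 06:00–07:00, 07:30–09:00.
Grace → UTC: 08:30–12:00, 13:30–14:30, 15:00–15:30.
Diego ∩ Grace: 08:30–09:00.
Windows ≥ 60 min: (none).

none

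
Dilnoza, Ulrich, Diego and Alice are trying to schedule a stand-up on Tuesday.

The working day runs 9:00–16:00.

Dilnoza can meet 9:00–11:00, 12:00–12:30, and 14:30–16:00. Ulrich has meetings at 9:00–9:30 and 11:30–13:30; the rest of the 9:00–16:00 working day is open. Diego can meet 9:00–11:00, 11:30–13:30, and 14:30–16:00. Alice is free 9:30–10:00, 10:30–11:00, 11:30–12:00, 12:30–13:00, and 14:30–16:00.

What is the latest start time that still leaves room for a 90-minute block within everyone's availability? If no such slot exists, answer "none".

14:30

Ulrich free within 09:00–16:00: 09:30–11:30, 13:30–16:00.
Dilnoza ∩ Ulrich: 09:30–11:00, 14:30–16:00.
Dilnoza ∩ Ulrich ∩ Diego: 09:30–11:00, 14:30–16:00.
Dilnoza ∩ Ulrich ∩ Diego ∩ Alice: 09:30–10:00, 10:30–11:00, 14:30–16:00.
Windows ≥ 90 min: 14:30–16:00.
Latest start in the last window 14:30–16:00 is 16:00 − 90 min = 14:30.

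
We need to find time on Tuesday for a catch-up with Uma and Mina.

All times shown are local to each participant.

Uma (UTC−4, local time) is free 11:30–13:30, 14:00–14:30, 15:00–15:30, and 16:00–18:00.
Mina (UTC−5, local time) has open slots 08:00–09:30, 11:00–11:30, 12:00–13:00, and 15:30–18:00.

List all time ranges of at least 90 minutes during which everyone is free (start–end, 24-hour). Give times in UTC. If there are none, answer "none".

Uma → UTC: 15:30–17:30, 18:00–18:30, 19:00–19:30, 20:00–22:00.
Mina → UTC: 13:00–14:30, 16:00–16:30, 17:00–18:00, 20:30–23:00.
Uma ∩ Mina: 16:00–16:30, 17:00–17:30, 20:30–22:00.
Windows ≥ 90 min: 20:30–22:00.

20:30–22:00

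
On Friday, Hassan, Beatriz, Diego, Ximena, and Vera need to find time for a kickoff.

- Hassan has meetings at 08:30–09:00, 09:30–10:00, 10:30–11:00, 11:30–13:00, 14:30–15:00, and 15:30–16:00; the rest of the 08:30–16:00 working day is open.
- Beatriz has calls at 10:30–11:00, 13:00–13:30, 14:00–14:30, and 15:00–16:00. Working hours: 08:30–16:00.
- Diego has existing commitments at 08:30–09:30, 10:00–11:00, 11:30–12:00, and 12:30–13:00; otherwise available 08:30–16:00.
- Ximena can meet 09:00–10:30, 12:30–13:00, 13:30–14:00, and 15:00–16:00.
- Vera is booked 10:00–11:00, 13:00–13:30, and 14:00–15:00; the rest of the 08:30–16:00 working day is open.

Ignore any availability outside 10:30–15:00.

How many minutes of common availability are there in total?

Hassan free within 08:30–16:00: 09:00–09:30, 10:00–10:30, 11:00–11:30, 13:00–14:30, 15:00–15:30.
Beatriz free within 08:30–16:00: 08:30–10:30, 11:00–13:00, 13:30–14:00, 14:30–15:00.
Diego free within 08:30–16:00: 09:30–10:00, 11:00–11:30, 12:00–12:30, 13:00–16:00.
Vera free within 08:30–16:00: 08:30–10:00, 11:00–13:00, 13:30–14:00, 15:00–16:00.
Hassan ∩ Beatriz: 09:00–09:30, 10:00–10:30, 11:00–11:30, 13:30–14:00.
Hassan ∩ Beatriz ∩ Diego: 11:00–11:30, 13:30–14:00.
Hassan ∩ Beatriz ∩ Diego ∩ Ximena: 13:30–14:00.
Hassan ∩ Beatriz ∩ Diego ∩ Ximena ∩ Vera: 13:30–14:00.
Restricted to 10:30–15:00: 13:30–14:00.
Total common minutes: 30.

30 minutes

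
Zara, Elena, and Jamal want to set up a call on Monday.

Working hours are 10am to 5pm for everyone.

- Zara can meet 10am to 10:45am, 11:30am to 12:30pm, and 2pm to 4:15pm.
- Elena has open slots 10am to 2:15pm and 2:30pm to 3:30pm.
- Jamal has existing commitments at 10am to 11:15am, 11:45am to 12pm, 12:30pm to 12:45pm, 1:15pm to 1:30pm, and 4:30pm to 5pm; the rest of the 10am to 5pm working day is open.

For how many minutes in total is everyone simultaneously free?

Jamal free within 10:00–17:00: 11:15–11:45, 12:00–12:30, 12:45–13:15, 13:30–16:30.
Zara ∩ Elena: 10:00–10:45, 11:30–12:30, 14:00–14:15, 14:30–15:30.
Zara ∩ Elena ∩ Jamal: 11:30–11:45, 12:00–12:30, 14:00–14:15, 14:30–15:30.
Total common minutes: 15 + 30 + 15 + 60 = 120.

120 minutes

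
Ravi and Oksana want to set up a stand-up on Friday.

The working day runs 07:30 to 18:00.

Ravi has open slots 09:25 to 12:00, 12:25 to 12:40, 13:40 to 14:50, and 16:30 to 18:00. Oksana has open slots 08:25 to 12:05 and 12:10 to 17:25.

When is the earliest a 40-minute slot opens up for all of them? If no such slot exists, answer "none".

Ravi ∩ Oksana: 09:25–12:00, 12:25–12:40, 13:40–14:50, 16:30–17:25.
Windows ≥ 40 min: 09:25–12:00, 13:40–14:50, 16:30–17:25.
Earliest such window starts at 09:25.

09:25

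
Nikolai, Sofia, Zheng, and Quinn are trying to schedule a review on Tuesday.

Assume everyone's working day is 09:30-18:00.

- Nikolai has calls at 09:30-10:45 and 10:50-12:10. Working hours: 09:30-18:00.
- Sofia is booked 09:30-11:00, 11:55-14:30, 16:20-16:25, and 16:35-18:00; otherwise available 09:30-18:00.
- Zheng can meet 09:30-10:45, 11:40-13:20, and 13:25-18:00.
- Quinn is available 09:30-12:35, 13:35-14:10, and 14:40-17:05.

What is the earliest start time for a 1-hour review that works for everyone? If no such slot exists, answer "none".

Nikolai free within 09:30–18:00: 10:45–10:50, 12:10–18:00.
Sofia free within 09:30–18:00: 11:00–11:55, 14:30–16:20, 16:25–16:35.
Nikolai ∩ Sofia: 14:30–16:20, 16:25–16:35.
Nikolai ∩ Sofia ∩ Zheng: 14:30–16:20, 16:25–16:35.
Nikolai ∩ Sofia ∩ Zheng ∩ Quinn: 14:40–16:20, 16:25–16:35.
Windows ≥ 60 min: 14:40–16:20.
Earliest such window starts at 14:40.

14:40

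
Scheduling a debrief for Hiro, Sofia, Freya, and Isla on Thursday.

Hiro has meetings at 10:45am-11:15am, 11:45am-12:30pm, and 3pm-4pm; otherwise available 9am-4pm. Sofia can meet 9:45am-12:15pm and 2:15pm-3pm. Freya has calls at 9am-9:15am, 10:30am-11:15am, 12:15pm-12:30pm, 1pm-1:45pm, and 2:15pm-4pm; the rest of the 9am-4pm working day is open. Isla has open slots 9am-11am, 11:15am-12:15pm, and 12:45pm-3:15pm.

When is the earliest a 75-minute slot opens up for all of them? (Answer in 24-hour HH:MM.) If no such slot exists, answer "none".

Hiro free within 09:00–16:00: 09:00–10:45, 11:15–11:45, 12:30–15:00.
Freya free within 09:00–16:00: 09:15–10:30, 11:15–12:15, 12:30–13:00, 13:45–14:15.
Hiro ∩ Sofia: 09:45–10:45, 11:15–11:45, 14:15–15:00.
Hiro ∩ Sofia ∩ Freya: 09:45–10:30, 11:15–11:45.
Hiro ∩ Sofia ∩ Freya ∩ Isla: 09:45–10:30, 11:15–11:45.
Windows ≥ 75 min: (none).

none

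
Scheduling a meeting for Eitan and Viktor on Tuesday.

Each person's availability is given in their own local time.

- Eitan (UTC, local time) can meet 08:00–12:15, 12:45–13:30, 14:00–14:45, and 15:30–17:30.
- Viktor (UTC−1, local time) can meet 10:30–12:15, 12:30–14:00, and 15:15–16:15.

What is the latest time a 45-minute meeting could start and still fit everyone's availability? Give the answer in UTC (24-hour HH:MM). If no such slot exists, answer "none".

Eitan → UTC: 08:00–12:15, 12:45–13:30, 14:00–14:45, 15:30–17:30.
Viktor → UTC: 11:30–13:15, 13:30–15:00, 16:15–17:15.
Eitan ∩ Viktor: 11:30–12:15, 12:45–13:15, 14:00–14:45, 16:15–17:15.
Windows ≥ 45 min: 11:30–12:15, 14:00–14:45, 16:15–17:15.
Latest start in the last window 16:15–17:15 is 17:15 − 45 min = 16:30.

16:30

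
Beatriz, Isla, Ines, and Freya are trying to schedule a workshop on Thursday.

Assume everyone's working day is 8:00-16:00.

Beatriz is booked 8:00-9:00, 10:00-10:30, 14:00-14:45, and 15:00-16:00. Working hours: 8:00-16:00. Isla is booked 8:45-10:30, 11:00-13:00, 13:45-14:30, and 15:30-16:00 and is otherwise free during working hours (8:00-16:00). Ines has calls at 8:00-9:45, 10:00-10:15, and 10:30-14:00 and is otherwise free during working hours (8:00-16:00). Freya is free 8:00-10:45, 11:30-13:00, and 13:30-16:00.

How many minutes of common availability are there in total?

15 minutes

Beatriz free within 08:00–16:00: 09:00–10:00, 10:30–14:00, 14:45–15:00.
Isla free within 08:00–16:00: 08:00–08:45, 10:30–11:00, 13:00–13:45, 14:30–15:30.
Ines free within 08:00–16:00: 09:45–10:00, 10:15–10:30, 14:00–16:00.
Beatriz ∩ Isla: 10:30–11:00, 13:00–13:45, 14:45–15:00.
Beatriz ∩ Isla ∩ Ines: 14:45–15:00.
Beatriz ∩ Isla ∩ Ines ∩ Freya: 14:45–15:00.
Total common minutes: 15.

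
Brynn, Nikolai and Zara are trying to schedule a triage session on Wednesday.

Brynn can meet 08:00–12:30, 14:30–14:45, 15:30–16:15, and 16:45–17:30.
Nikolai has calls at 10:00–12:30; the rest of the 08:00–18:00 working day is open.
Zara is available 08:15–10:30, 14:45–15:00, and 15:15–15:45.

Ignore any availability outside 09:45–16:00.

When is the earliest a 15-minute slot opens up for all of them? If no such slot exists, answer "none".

09:45

Nikolai free within 08:00–18:00: 08:00–10:00, 12:30–18:00.
Brynn ∩ Nikolai: 08:00–10:00, 14:30–14:45, 15:30–16:15, 16:45–17:30.
Brynn ∩ Nikolai ∩ Zara: 08:15–10:00, 15:30–15:45.
Restricted to 09:45–16:00: 09:45–10:00, 15:30–15:45.
Windows ≥ 15 min: 09:45–10:00, 15:30–15:45.
Earliest such window starts at 09:45.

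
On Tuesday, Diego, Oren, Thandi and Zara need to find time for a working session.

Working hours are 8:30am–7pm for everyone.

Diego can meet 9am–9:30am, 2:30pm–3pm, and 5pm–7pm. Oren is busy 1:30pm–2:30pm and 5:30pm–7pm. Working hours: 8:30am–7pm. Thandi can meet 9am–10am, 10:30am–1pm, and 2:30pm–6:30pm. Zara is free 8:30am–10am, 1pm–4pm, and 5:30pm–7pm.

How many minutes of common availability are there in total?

Oren free within 08:30–19:00: 08:30–13:30, 14:30–17:30.
Diego ∩ Oren: 09:00–09:30, 14:30–15:00, 17:00–17:30.
Diego ∩ Oren ∩ Thandi: 09:00–09:30, 14:30–15:00, 17:00–17:30.
Diego ∩ Oren ∩ Thandi ∩ Zara: 09:00–09:30, 14:30–15:00.
Total common minutes: 30 + 30 = 60.

60 minutes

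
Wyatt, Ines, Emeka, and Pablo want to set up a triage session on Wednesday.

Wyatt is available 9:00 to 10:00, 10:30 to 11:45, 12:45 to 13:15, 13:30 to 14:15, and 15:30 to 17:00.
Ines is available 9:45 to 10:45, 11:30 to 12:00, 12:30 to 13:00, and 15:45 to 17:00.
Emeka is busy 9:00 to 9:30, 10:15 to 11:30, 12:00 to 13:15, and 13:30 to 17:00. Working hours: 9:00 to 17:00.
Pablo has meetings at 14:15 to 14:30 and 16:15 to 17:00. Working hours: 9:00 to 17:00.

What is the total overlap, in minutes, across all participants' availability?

Emeka free within 09:00–17:00: 09:30–10:15, 11:30–12:00, 13:15–13:30.
Pablo free within 09:00–17:00: 09:00–14:15, 14:30–16:15.
Wyatt ∩ Ines: 09:45–10:00, 10:30–10:45, 11:30–11:45, 12:45–13:00, 15:45–17:00.
Wyatt ∩ Ines ∩ Emeka: 09:45–10:00, 11:30–11:45.
Wyatt ∩ Ines ∩ Emeka ∩ Pablo: 09:45–10:00, 11:30–11:45.
Total common minutes: 15 + 15 = 30.

30 minutes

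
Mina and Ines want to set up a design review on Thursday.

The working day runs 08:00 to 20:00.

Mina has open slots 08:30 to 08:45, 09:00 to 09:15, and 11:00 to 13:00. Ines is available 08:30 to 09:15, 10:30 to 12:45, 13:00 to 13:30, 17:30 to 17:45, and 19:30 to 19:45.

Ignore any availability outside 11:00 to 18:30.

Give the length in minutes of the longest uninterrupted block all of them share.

Mina ∩ Ines: 08:30–08:45, 09:00–09:15, 11:00–12:45.
Restricted to 11:00–18:30: 11:00–12:45.
Single common window of 105 minutes.

105 minutes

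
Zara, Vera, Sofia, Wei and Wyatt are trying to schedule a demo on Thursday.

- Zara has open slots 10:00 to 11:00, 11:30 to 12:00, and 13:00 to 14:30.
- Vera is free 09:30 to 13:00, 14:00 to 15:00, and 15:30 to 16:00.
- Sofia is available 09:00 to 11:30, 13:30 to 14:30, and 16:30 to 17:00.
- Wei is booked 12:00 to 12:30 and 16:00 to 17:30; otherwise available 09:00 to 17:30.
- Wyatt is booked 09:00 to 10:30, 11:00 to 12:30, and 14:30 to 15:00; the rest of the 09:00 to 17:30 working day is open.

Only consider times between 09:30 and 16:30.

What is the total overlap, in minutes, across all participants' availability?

Wei free within 09:00–17:30: 09:00–12:00, 12:30–16:00.
Wyatt free within 09:00–17:30: 10:30–11:00, 12:30–14:30, 15:00–17:30.
Zara ∩ Vera: 10:00–11:00, 11:30–12:00, 14:00–14:30.
Zara ∩ Vera ∩ Sofia: 10:00–11:00, 14:00–14:30.
Zara ∩ Vera ∩ Sofia ∩ Wei: 10:00–11:00, 14:00–14:30.
Zara ∩ Vera ∩ Sofia ∩ Wei ∩ Wyatt: 10:30–11:00, 14:00–14:30.
Restricted to 09:30–16:30: 10:30–11:00, 14:00–14:30.
Total common minutes: 30 + 30 = 60.

60 minutes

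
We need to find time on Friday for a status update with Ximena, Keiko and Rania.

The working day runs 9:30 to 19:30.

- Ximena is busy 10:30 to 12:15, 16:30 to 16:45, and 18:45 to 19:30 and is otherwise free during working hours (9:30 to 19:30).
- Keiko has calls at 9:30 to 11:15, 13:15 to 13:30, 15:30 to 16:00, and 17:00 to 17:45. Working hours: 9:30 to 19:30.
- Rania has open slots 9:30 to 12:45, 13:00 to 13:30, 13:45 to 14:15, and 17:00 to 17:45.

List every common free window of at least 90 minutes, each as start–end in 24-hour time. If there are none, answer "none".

none

Ximena free within 09:30–19:30: 09:30–10:30, 12:15–16:30, 16:45–18:45.
Keiko free within 09:30–19:30: 11:15–13:15, 13:30–15:30, 16:00–17:00, 17:45–19:30.
Ximena ∩ Keiko: 12:15–13:15, 13:30–15:30, 16:00–16:30, 16:45–17:00, 17:45–18:45.
Ximena ∩ Keiko ∩ Rania: 12:15–12:45, 13:00–13:15, 13:45–14:15.
Windows ≥ 90 min: (none).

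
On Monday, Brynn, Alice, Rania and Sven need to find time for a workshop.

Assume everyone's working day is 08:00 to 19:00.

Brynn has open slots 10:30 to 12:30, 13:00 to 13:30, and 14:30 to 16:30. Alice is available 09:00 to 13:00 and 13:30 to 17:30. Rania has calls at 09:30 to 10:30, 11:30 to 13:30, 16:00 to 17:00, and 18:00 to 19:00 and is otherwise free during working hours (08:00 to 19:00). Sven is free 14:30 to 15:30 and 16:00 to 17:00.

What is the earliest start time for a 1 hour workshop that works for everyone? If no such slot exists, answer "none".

Rania free within 08:00–19:00: 08:00–09:30, 10:30–11:30, 13:30–16:00, 17:00–18:00.
Brynn ∩ Alice: 10:30–12:30, 14:30–16:30.
Brynn ∩ Alice ∩ Rania: 10:30–11:30, 14:30–16:00.
Brynn ∩ Alice ∩ Rania ∩ Sven: 14:30–15:30.
Windows ≥ 60 min: 14:30–15:30.
Earliest such window starts at 14:30.

14:30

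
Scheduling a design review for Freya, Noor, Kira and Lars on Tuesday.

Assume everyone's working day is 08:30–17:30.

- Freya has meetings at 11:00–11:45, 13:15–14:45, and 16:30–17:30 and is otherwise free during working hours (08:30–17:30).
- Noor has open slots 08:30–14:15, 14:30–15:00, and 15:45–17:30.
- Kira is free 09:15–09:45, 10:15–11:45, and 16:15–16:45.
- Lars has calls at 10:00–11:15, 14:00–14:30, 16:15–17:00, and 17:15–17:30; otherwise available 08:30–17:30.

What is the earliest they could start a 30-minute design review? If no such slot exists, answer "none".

09:15

Freya free within 08:30–17:30: 08:30–11:00, 11:45–13:15, 14:45–16:30.
Lars free within 08:30–17:30: 08:30–10:00, 11:15–14:00, 14:30–16:15, 17:00–17:15.
Freya ∩ Noor: 08:30–11:00, 11:45–13:15, 14:45–15:00, 15:45–16:30.
Freya ∩ Noor ∩ Kira: 09:15–09:45, 10:15–11:00, 16:15–16:30.
Freya ∩ Noor ∩ Kira ∩ Lars: 09:15–09:45.
Windows ≥ 30 min: 09:15–09:45.
Earliest such window starts at 09:15.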